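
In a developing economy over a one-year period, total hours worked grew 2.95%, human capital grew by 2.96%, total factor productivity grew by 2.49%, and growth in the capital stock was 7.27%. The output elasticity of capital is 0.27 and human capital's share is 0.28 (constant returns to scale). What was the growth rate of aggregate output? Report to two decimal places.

Aggregate output growth was 6.61%.

Labor's share = 1 − 0.27 − 0.28 = 0.45.
The capital stock: 0.27 × 7.27 = 1.9629 pp.
Human capital: 0.28 × 2.96 = 0.8288 pp.
Total hours worked: 0.45 × 2.95 = 1.3275 pp.
Output growth = 2.49 + 4.1192 = 6.6092%.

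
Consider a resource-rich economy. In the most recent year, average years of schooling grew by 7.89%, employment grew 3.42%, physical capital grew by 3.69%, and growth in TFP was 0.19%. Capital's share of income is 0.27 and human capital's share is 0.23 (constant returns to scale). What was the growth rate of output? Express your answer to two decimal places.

Output grew 4.71%.

Labor's share = 1 − 0.27 − 0.23 = 0.5.
Physical capital: 0.27 × 3.69 = 0.9963 pp.
Average years of schooling: 0.23 × 7.89 = 1.8147 pp.
Employment: 0.5 × 3.42 = 1.71 pp.
Output growth = 0.19 + 4.521 = 4.711%.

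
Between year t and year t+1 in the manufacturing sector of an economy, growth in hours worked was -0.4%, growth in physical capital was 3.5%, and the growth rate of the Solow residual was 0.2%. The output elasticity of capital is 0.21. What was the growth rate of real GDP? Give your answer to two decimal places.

0.62%

Labor's share = 1 − 0.21 = 0.79.
Physical capital: 0.21 × 3.5 = 0.735 pp.
Hours worked: 0.79 × (-0.4) = -0.316 pp.
Output growth = 0.2 + 0.419 = 0.619%.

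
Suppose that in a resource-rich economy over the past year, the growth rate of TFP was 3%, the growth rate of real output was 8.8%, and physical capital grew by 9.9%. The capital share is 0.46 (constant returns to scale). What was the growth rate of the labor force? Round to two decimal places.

The labor force grew 2.31%.

Labor's share = 1 − 0.46 = 0.54.
gY = gA + 0.46×9.9 + 0.54×g.
0.54×g = 8.8 − 3 − 4.554 = 1.246.
g = 1.246 / 0.54 = 2.3074%.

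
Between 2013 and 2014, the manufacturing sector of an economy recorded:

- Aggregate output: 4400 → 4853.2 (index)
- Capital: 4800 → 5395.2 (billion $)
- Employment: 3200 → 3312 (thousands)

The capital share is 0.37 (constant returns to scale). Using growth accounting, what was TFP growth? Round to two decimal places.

Aggregate output growth = (4853.2 − 4400) / 4400 = 10.3%.
Capital growth = (5395.2 − 4800) / 4800 = 12.4%.
Employment growth = (3312 − 3200) / 3200 = 3.5%.
Labor's share = 1 − 0.37 = 0.63.
Capital: 0.37 × 12.4 = 4.588 pp.
Employment: 0.63 × 3.5 = 2.205 pp.
TFP growth = 10.3 − 6.793 = 3.507%.

TFP growth was 3.51%.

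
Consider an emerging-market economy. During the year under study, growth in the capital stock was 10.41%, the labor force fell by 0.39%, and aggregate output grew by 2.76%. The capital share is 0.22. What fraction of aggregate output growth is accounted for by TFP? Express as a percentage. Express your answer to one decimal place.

TFP accounted for 28.0% of growth.

Labor's share = 1 − 0.22 = 0.78.
The capital stock: 0.22 × 10.41 = 2.2902 pp.
The labor force: 0.78 × (-0.39) = -0.3042 pp.
TFP growth = 2.76 − 1.986 = 0.774%.
TFP share of growth = 0.774 / 2.76 × 100 = 28.043%.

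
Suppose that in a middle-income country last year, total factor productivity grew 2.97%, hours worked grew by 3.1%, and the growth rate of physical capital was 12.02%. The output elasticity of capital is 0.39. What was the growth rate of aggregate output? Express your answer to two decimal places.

9.55%

Labor's share = 1 − 0.39 = 0.61.
Physical capital: 0.39 × 12.02 = 4.6878 pp.
Hours worked: 0.61 × 3.1 = 1.891 pp.
Output growth = 2.97 + 6.5788 = 9.5488%.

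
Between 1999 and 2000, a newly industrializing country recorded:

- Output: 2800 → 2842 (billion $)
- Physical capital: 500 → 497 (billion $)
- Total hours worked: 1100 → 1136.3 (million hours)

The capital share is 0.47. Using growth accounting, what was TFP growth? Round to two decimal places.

Output growth = (2842 − 2800) / 2800 = 1.5%.
Physical capital growth = (497 − 500) / 500 = -0.6%.
Total hours worked growth = (1136.3 − 1100) / 1100 = 3.3%.
Labor's share = 1 − 0.47 = 0.53.
Physical capital: 0.47 × (-0.6) = -0.282 pp.
Total hours worked: 0.53 × 3.3 = 1.749 pp.
TFP growth = 1.5 − 1.467 = 0.033%.

TFP growth was 0.03%.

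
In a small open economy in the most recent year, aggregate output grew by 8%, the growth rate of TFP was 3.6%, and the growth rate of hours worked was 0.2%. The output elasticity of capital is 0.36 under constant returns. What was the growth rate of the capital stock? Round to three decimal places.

Labor's share = 1 − 0.36 = 0.64.
gY = gA + 0.64×0.2 + 0.36×g.
0.36×g = 8 − 3.6 − 0.128 = 4.272.
g = 4.272 / 0.36 = 11.86667%.

11.867%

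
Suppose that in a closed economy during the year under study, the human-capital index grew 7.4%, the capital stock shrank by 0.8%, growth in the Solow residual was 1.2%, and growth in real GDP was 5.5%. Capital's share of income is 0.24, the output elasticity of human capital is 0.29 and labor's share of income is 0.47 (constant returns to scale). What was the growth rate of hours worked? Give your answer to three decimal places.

Labor's share = 1 − 0.24 − 0.29 = 0.47.
gY = gA + 0.24×(-0.8) + 0.29×7.4 + 0.47×g.
0.47×g = 5.5 − 1.2 − 1.954 = 2.346.
g = 2.346 / 0.47 = 4.99149%.

4.991%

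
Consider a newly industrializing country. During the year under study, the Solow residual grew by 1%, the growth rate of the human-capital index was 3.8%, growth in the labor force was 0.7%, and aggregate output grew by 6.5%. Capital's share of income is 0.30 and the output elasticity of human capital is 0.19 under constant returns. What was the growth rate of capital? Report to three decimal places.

Labor's share = 1 − 0.3 − 0.19 = 0.51.
gY = gA + 0.19×3.8 + 0.51×0.7 + 0.3×g.
0.3×g = 6.5 − 1 − 1.079 = 4.421.
g = 4.421 / 0.3 = 14.73667%.

14.737%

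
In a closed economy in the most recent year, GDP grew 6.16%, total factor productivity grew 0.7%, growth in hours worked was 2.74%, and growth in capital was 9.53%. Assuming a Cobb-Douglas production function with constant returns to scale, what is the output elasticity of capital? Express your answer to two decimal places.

gY = gA + α·gK + (1−α)·gL, so gY − gA − gL = α(gK − gL).
6.16 − 0.7 − 2.74 = α × (9.53 − 2.74).
2.72 = 6.79 α, so α = 0.4006.

The output elasticity of capital is 0.40.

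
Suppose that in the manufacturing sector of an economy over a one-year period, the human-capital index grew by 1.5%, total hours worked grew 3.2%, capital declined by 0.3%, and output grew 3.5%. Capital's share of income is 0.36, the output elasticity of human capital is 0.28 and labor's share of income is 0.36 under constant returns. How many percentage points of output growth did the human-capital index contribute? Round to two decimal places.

Contribution = share × growth = 0.28 × 1.5 = 0.42 pp.

0.42 pp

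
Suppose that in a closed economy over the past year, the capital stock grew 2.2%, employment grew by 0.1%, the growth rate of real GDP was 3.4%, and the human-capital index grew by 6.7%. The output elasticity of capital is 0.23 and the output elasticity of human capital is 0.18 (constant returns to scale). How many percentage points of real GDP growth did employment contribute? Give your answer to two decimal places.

Labor's share = 1 − 0.23 − 0.18 = 0.59.
Contribution = share × growth = 0.59 × 0.1 = 0.059 pp.

0.06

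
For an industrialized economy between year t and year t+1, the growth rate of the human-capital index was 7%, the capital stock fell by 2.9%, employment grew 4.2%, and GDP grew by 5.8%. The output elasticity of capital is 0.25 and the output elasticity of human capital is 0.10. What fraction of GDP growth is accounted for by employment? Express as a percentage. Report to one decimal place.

Employment accounted for 47.1% of growth.

Labor's share = 1 − 0.25 − 0.1 = 0.65.
Employment contributed 0.65 × 4.2 = 2.73 pp.
Share of growth = 2.73 / 5.8 × 100 = 47.069%.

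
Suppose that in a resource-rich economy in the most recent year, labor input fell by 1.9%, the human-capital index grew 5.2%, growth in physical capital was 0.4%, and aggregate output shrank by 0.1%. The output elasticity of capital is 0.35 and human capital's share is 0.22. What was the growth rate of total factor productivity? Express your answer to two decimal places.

-0.57%

Labor's share = 1 − 0.35 − 0.22 = 0.43.
Physical capital: 0.35 × 0.4 = 0.14 pp.
The human-capital index: 0.22 × 5.2 = 1.144 pp.
Labor input: 0.43 × (-1.9) = -0.817 pp.
TFP growth = -0.1 − 0.467 = -0.567%.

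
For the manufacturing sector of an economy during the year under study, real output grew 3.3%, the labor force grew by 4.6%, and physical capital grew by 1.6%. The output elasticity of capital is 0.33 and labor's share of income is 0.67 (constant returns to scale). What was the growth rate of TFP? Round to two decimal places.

-0.31%

Labor's share = 1 − 0.33 = 0.67.
Physical capital: 0.33 × 1.6 = 0.528 pp.
The labor force: 0.67 × 4.6 = 3.082 pp.
TFP growth = 3.3 − 3.61 = -0.31%.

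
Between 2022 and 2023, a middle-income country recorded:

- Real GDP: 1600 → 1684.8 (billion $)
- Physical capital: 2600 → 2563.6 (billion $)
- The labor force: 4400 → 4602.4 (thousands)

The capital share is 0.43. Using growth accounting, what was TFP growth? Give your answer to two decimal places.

3.28%

Real GDP growth = (1684.8 − 1600) / 1600 = 5.3%.
Physical capital growth = (2563.6 − 2600) / 2600 = -1.4%.
The labor force growth = (4602.4 − 4400) / 4400 = 4.6%.
Labor's share = 1 − 0.43 = 0.57.
Physical capital: 0.43 × (-1.4) = -0.602 pp.
The labor force: 0.57 × 4.6 = 2.622 pp.
TFP growth = 5.3 − 2.02 = 3.28%.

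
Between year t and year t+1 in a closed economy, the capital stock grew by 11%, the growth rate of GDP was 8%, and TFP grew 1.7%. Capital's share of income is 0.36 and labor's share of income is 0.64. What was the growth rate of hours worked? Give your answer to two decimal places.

3.66%

Labor's share = 1 − 0.36 = 0.64.
gY = gA + 0.36×11 + 0.64×g.
0.64×g = 8 − 1.7 − 3.96 = 2.34.
g = 2.34 / 0.64 = 3.6563%.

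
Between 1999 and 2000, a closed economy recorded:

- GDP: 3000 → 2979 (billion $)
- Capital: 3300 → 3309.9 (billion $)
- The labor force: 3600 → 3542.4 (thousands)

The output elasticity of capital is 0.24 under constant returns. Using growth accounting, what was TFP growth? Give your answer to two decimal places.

TFP grew 0.44%.

GDP growth = (2979 − 3000) / 3000 = -0.7%.
Capital growth = (3309.9 − 3300) / 3300 = 0.3%.
The labor force growth = (3542.4 − 3600) / 3600 = -1.6%.
Labor's share = 1 − 0.24 = 0.76.
Capital: 0.24 × 0.3 = 0.072 pp.
The labor force: 0.76 × (-1.6) = -1.216 pp.
TFP growth = -0.7 + 1.144 = 0.444%.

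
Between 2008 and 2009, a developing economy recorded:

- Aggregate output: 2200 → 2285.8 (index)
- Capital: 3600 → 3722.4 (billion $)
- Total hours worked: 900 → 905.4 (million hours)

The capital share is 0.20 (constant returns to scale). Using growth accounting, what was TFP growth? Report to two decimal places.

2.74%

Aggregate output growth = (2285.8 − 2200) / 2200 = 3.9%.
Capital growth = (3722.4 − 3600) / 3600 = 3.4%.
Total hours worked growth = (905.4 − 900) / 900 = 0.6%.
Labor's share = 1 − 0.2 = 0.8.
Capital: 0.2 × 3.4 = 0.68 pp.
Total hours worked: 0.8 × 0.6 = 0.48 pp.
TFP growth = 3.9 − 1.16 = 2.74%.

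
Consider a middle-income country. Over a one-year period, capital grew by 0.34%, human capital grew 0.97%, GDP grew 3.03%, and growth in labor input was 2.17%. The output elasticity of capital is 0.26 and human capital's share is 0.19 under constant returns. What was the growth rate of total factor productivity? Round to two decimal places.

1.56%

Labor's share = 1 − 0.26 − 0.19 = 0.55.
Capital: 0.26 × 0.34 = 0.0884 pp.
Human capital: 0.19 × 0.97 = 0.1843 pp.
Labor input: 0.55 × 2.17 = 1.1935 pp.
TFP growth = 3.03 − 1.4662 = 1.5638%.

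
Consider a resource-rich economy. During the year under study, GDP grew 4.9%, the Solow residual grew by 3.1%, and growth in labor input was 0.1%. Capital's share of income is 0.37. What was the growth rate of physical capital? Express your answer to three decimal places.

4.695%

Labor's share = 1 − 0.37 = 0.63.
gY = gA + 0.63×0.1 + 0.37×g.
0.37×g = 4.9 − 3.1 − 0.063 = 1.737.
g = 1.737 / 0.37 = 4.69459%.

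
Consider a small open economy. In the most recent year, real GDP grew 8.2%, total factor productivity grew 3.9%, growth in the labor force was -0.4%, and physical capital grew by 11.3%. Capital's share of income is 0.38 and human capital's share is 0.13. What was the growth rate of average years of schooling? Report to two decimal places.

Labor's share = 1 − 0.38 − 0.13 = 0.49.
gY = gA + 0.38×11.3 + 0.49×(-0.4) + 0.13×g.
0.13×g = 8.2 − 3.9 − 4.098 = 0.202.
g = 0.202 / 0.13 = 1.5538%.

1.55%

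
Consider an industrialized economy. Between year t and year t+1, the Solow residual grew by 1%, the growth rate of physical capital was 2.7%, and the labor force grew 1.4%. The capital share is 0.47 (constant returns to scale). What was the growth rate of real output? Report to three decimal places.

Labor's share = 1 − 0.47 = 0.53.
Physical capital: 0.47 × 2.7 = 1.269 pp.
The labor force: 0.53 × 1.4 = 0.742 pp.
Output growth = 1 + 2.011 = 3.011%.

3.011%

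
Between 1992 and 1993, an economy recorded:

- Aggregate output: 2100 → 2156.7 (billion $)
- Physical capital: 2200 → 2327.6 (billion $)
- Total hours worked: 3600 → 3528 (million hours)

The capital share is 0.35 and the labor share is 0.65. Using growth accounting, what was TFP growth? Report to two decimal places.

1.97%

Aggregate output growth = (2156.7 − 2100) / 2100 = 2.7%.
Physical capital growth = (2327.6 − 2200) / 2200 = 5.8%.
Total hours worked growth = (3528 − 3600) / 3600 = -2%.
Labor's share = 1 − 0.35 = 0.65.
Physical capital: 0.35 × 5.8 = 2.03 pp.
Total hours worked: 0.65 × (-2) = -1.3 pp.
TFP growth = 2.7 − 0.73 = 1.97%.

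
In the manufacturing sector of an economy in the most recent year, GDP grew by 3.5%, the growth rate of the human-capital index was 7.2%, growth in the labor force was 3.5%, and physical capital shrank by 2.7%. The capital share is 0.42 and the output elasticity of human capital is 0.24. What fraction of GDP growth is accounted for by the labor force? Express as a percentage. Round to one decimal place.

The labor force accounted for 34.0% of growth.

Labor's share = 1 − 0.42 − 0.24 = 0.34.
The labor force contributed 0.34 × 3.5 = 1.19 pp.
Share of growth = 1.19 / 3.5 × 100 = 34%.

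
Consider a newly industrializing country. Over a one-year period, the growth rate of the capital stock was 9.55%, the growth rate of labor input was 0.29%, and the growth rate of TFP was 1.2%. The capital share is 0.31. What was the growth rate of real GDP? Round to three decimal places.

Labor's share = 1 − 0.31 = 0.69.
The capital stock: 0.31 × 9.55 = 2.9605 pp.
Labor input: 0.69 × 0.29 = 0.2001 pp.
Output growth = 1.2 + 3.1606 = 4.3606%.

Real GDP growth was 4.361%.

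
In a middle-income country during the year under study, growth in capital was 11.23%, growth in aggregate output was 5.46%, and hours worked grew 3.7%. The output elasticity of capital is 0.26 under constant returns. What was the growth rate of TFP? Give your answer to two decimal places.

Labor's share = 1 − 0.26 = 0.74.
Capital: 0.26 × 11.23 = 2.9198 pp.
Hours worked: 0.74 × 3.7 = 2.738 pp.
TFP growth = 5.46 − 5.6578 = -0.1978%.

-0.20%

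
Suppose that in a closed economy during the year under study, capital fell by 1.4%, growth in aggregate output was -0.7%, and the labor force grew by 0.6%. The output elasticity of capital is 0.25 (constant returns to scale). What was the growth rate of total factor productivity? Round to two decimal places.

Labor's share = 1 − 0.25 = 0.75.
Capital: 0.25 × (-1.4) = -0.35 pp.
The labor force: 0.75 × 0.6 = 0.45 pp.
TFP growth = -0.7 − 0.1 = -0.8%.

-0.80%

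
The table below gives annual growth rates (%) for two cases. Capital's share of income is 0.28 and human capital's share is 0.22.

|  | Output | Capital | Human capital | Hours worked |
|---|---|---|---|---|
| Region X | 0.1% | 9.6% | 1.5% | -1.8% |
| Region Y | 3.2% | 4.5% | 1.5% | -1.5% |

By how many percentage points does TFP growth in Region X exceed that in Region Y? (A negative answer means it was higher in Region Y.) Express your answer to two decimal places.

Labor's share = 1 − 0.28 − 0.22 = 0.5.
Region X: TFP = 0.1 − 2.688 − 0.33 + 0.9 = -2.018%.
Region Y: TFP = 3.2 − 1.26 − 0.33 + 0.75 = 2.36%.
Difference = -2.018 − (2.36) = -4.378 pp.

-4.38 percentage points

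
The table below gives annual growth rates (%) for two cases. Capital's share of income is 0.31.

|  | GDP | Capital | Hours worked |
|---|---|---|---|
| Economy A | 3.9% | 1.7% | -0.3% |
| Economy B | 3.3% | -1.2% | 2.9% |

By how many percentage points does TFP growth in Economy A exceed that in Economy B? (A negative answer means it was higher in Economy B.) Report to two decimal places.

1.91 percentage points

Labor's share = 1 − 0.31 = 0.69.
Economy A: TFP = 3.9 − 0.527 + 0.207 = 3.58%.
Economy B: TFP = 3.3 + 0.372 − 2.001 = 1.671%.
Difference = 3.58 − (1.671) = 1.909 pp.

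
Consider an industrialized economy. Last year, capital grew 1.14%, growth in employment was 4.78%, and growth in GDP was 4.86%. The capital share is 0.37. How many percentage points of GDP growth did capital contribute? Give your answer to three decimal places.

0.422

Contribution = share × growth = 0.37 × 1.14 = 0.4218 pp.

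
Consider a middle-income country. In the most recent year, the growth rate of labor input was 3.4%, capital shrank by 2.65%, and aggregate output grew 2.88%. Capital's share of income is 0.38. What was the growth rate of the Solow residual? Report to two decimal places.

1.78%

Labor's share = 1 − 0.38 = 0.62.
Capital: 0.38 × (-2.65) = -1.007 pp.
Labor input: 0.62 × 3.4 = 2.108 pp.
TFP growth = 2.88 − 1.101 = 1.779%.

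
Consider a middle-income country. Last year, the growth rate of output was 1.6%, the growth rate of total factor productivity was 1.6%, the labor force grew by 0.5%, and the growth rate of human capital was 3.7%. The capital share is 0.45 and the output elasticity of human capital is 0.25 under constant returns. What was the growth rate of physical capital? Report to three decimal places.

-2.389%

Labor's share = 1 − 0.45 − 0.25 = 0.3.
gY = gA + 0.25×3.7 + 0.3×0.5 + 0.45×g.
0.45×g = 1.6 − 1.6 − 1.075 = -1.075.
g = -1.075 / 0.45 = -2.38889%.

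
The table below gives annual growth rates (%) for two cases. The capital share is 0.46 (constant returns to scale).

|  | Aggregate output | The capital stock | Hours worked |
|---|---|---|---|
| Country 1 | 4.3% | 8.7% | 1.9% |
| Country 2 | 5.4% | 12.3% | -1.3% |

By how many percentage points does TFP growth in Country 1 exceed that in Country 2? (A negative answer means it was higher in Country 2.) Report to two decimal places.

-1.17 percentage points

Labor's share = 1 − 0.46 = 0.54.
Country 1: TFP = 4.3 − 4.002 − 1.026 = -0.728%.
Country 2: TFP = 5.4 − 5.658 + 0.702 = 0.444%.
Difference = -0.728 − (0.444) = -1.172 pp.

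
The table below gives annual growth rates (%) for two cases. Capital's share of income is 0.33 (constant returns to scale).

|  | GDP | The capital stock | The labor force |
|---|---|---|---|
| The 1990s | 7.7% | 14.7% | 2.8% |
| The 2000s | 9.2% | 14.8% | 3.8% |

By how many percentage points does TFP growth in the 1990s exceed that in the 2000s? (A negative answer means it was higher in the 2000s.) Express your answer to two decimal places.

-0.80 percentage points

Labor's share = 1 − 0.33 = 0.67.
The 1990s: TFP = 7.7 − 4.851 − 1.876 = 0.973%.
The 2000s: TFP = 9.2 − 4.884 − 2.546 = 1.77%.
Difference = 0.973 − (1.77) = -0.797 pp.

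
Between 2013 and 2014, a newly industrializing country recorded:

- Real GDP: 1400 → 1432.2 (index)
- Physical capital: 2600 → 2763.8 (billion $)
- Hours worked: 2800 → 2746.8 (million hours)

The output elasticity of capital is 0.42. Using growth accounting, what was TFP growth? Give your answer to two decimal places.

TFP growth was 0.76%.

Real GDP growth = (1432.2 − 1400) / 1400 = 2.3%.
Physical capital growth = (2763.8 − 2600) / 2600 = 6.3%.
Hours worked growth = (2746.8 − 2800) / 2800 = -1.9%.
Labor's share = 1 − 0.42 = 0.58.
Physical capital: 0.42 × 6.3 = 2.646 pp.
Hours worked: 0.58 × (-1.9) = -1.102 pp.
TFP growth = 2.3 − 1.544 = 0.756%.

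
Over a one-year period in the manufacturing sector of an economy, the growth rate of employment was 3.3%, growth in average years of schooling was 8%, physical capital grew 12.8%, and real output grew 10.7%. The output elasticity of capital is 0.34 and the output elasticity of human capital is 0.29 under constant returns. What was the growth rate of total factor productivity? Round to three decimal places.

Total factor productivity grew 2.807%.

Labor's share = 1 − 0.34 − 0.29 = 0.37.
Physical capital: 0.34 × 12.8 = 4.352 pp.
Average years of schooling: 0.29 × 8 = 2.32 pp.
Employment: 0.37 × 3.3 = 1.221 pp.
TFP growth = 10.7 − 7.893 = 2.807%.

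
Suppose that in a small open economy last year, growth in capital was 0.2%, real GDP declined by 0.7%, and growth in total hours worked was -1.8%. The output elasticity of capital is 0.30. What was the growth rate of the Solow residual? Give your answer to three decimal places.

Labor's share = 1 − 0.3 = 0.7.
Capital: 0.3 × 0.2 = 0.06 pp.
Total hours worked: 0.7 × (-1.8) = -1.26 pp.
TFP growth = -0.7 + 1.2 = 0.5%.

0.500%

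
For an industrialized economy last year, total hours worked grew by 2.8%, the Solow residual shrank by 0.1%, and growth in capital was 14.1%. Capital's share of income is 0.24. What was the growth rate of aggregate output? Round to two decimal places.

Labor's share = 1 − 0.24 = 0.76.
Capital: 0.24 × 14.1 = 3.384 pp.
Total hours worked: 0.76 × 2.8 = 2.128 pp.
Output growth = -0.1 + 5.512 = 5.412%.

5.41%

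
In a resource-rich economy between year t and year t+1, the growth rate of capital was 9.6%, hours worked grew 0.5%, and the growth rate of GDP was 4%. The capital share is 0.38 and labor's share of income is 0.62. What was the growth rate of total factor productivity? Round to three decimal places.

Labor's share = 1 − 0.38 = 0.62.
Capital: 0.38 × 9.6 = 3.648 pp.
Hours worked: 0.62 × 0.5 = 0.31 pp.
TFP growth = 4 − 3.958 = 0.042%.

0.042%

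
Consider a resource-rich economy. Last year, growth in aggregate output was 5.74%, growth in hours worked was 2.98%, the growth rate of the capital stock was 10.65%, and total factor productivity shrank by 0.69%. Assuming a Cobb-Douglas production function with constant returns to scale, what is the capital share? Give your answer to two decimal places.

α = 0.45

gY = gA + α·gK + (1−α)·gL, so gY − gA − gL = α(gK − gL).
5.74 + 0.69 − 2.98 = α × (10.65 − 2.98).
3.45 = 7.67 α, so α = 0.4498.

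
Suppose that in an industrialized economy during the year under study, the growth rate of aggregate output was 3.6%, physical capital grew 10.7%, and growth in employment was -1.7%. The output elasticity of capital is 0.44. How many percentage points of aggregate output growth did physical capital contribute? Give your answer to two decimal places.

4.71 percentage points

Contribution = share × growth = 0.44 × 10.7 = 4.708 pp.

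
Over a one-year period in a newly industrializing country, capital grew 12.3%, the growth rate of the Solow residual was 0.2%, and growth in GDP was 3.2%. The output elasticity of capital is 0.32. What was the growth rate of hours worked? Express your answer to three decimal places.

Labor's share = 1 − 0.32 = 0.68.
gY = gA + 0.32×12.3 + 0.68×g.
0.68×g = 3.2 − 0.2 − 3.936 = -0.936.
g = -0.936 / 0.68 = -1.37647%.

-1.376%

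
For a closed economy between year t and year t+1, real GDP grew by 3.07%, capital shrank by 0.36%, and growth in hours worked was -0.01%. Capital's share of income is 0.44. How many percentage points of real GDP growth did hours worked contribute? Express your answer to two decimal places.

Labor's share = 1 − 0.44 = 0.56.
Contribution = share × growth = 0.56 × (-0.01) = -0.0056 pp.

-0.01 pp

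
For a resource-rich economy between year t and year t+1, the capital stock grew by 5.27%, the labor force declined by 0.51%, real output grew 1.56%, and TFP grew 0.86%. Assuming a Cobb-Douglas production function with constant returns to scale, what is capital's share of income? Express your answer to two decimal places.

gY = gA + α·gK + (1−α)·gL, so gY − gA − gL = α(gK − gL).
1.56 − 0.86 + 0.51 = α × (5.27 − (-0.51)).
1.21 = 5.78 α, so α = 0.2093.

0.21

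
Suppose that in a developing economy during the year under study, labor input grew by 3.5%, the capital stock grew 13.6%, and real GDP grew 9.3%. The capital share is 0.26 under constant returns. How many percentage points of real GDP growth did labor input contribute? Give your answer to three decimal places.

2.590 pp

Labor's share = 1 − 0.26 = 0.74.
Contribution = share × growth = 0.74 × 3.5 = 2.59 pp.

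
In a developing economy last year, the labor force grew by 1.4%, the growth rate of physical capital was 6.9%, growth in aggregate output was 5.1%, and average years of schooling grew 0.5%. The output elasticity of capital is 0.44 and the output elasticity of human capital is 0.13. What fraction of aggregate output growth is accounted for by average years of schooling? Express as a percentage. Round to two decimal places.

Average years of schooling contributed 0.13 × 0.5 = 0.065 pp.
Share of growth = 0.065 / 5.1 × 100 = 1.2745%.

1.27%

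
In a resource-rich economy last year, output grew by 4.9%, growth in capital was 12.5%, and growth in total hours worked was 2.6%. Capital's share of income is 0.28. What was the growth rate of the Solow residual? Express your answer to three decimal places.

Labor's share = 1 − 0.28 = 0.72.
Capital: 0.28 × 12.5 = 3.5 pp.
Total hours worked: 0.72 × 2.6 = 1.872 pp.
TFP growth = 4.9 − 5.372 = -0.472%.

-0.472%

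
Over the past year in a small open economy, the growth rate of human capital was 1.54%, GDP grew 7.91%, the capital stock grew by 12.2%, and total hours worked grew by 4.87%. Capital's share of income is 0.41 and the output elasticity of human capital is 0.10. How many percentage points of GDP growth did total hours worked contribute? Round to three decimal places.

2.386 pp

Labor's share = 1 − 0.41 − 0.1 = 0.49.
Contribution = share × growth = 0.49 × 4.87 = 2.3863 pp.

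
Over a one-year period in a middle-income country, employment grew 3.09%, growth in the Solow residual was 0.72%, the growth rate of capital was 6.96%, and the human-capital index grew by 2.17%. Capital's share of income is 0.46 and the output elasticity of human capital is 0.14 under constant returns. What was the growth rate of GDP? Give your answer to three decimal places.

Labor's share = 1 − 0.46 − 0.14 = 0.4.
Capital: 0.46 × 6.96 = 3.2016 pp.
The human-capital index: 0.14 × 2.17 = 0.3038 pp.
Employment: 0.4 × 3.09 = 1.236 pp.
Output growth = 0.72 + 4.7414 = 5.4614%.

GDP growth was 5.461%.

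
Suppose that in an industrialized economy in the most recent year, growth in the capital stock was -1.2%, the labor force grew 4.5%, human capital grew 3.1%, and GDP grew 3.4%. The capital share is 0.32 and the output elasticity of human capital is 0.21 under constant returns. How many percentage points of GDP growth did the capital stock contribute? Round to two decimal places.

-0.38 pp

Contribution = share × growth = 0.32 × (-1.2) = -0.384 pp.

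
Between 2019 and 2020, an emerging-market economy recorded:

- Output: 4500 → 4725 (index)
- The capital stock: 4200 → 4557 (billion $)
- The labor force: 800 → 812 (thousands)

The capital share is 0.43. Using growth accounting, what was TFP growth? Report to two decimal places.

Output growth = (4725 − 4500) / 4500 = 5%.
The capital stock growth = (4557 − 4200) / 4200 = 8.5%.
The labor force growth = (812 − 800) / 800 = 1.5%.
Labor's share = 1 − 0.43 = 0.57.
The capital stock: 0.43 × 8.5 = 3.655 pp.
The labor force: 0.57 × 1.5 = 0.855 pp.
TFP growth = 5 − 4.51 = 0.49%.

0.49%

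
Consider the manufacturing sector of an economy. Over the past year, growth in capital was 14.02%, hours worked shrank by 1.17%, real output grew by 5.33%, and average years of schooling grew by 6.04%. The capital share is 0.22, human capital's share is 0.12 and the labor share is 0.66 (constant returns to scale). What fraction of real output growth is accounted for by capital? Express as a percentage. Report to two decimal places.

Capital contributed 0.22 × 14.02 = 3.0844 pp.
Share of growth = 3.0844 / 5.33 × 100 = 57.8687%.

57.87%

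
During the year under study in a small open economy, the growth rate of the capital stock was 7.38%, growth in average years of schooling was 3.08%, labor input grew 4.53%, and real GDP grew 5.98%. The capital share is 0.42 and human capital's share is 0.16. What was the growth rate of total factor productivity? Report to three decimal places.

Labor's share = 1 − 0.42 − 0.16 = 0.42.
The capital stock: 0.42 × 7.38 = 3.0996 pp.
Average years of schooling: 0.16 × 3.08 = 0.4928 pp.
Labor input: 0.42 × 4.53 = 1.9026 pp.
TFP growth = 5.98 − 5.495 = 0.485%.

Total factor productivity growth was 0.485%.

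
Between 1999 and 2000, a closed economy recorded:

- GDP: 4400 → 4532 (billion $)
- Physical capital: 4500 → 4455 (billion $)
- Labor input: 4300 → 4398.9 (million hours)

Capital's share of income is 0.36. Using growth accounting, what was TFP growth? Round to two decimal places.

GDP growth = (4532 − 4400) / 4400 = 3%.
Physical capital growth = (4455 − 4500) / 4500 = -1%.
Labor input growth = (4398.9 − 4300) / 4300 = 2.3%.
Labor's share = 1 − 0.36 = 0.64.
Physical capital: 0.36 × (-1) = -0.36 pp.
Labor input: 0.64 × 2.3 = 1.472 pp.
TFP growth = 3 − 1.112 = 1.888%.

1.89%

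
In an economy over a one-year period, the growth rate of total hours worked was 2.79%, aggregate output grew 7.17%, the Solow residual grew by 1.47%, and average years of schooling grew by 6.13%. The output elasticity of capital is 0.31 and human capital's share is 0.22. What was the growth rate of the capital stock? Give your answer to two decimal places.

The capital stock grew 9.81%.

Labor's share = 1 − 0.31 − 0.22 = 0.47.
gY = gA + 0.22×6.13 + 0.47×2.79 + 0.31×g.
0.31×g = 7.17 − 1.47 − 2.6599 = 3.0401.
g = 3.0401 / 0.31 = 9.8068%.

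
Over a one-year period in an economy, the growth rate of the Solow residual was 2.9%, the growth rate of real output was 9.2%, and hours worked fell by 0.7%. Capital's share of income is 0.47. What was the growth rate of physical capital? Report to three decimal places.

Labor's share = 1 − 0.47 = 0.53.
gY = gA + 0.53×(-0.7) + 0.47×g.
0.47×g = 9.2 − 2.9 + 0.371 = 6.671.
g = 6.671 / 0.47 = 14.19362%.

Physical capital grew 14.194%.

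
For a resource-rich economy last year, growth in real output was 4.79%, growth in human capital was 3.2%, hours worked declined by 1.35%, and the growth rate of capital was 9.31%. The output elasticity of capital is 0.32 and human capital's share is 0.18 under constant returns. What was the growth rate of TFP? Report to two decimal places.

Labor's share = 1 − 0.32 − 0.18 = 0.5.
Capital: 0.32 × 9.31 = 2.9792 pp.
Human capital: 0.18 × 3.2 = 0.576 pp.
Hours worked: 0.5 × (-1.35) = -0.675 pp.
TFP growth = 4.79 − 2.8802 = 1.9098%.

TFP grew 1.91%.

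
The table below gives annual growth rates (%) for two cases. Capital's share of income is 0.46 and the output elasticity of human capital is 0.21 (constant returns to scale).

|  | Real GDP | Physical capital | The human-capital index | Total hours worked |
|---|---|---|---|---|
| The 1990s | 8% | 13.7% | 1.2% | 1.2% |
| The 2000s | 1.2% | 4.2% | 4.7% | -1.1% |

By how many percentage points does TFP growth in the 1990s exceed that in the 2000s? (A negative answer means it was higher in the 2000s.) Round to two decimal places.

2.41 percentage points

Labor's share = 1 − 0.46 − 0.21 = 0.33.
The 1990s: TFP = 8 − 6.302 − 0.252 − 0.396 = 1.05%.
The 2000s: TFP = 1.2 − 1.932 − 0.987 + 0.363 = -1.356%.
Difference = 1.05 − (-1.356) = 2.406 pp.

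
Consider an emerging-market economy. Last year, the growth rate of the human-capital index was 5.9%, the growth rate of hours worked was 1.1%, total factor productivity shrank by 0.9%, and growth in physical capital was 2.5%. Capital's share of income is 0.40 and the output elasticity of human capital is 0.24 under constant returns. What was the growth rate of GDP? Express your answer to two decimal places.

Labor's share = 1 − 0.4 − 0.24 = 0.36.
Physical capital: 0.4 × 2.5 = 1 pp.
The human-capital index: 0.24 × 5.9 = 1.416 pp.
Hours worked: 0.36 × 1.1 = 0.396 pp.
Output growth = -0.9 + 2.812 = 1.912%.

1.91%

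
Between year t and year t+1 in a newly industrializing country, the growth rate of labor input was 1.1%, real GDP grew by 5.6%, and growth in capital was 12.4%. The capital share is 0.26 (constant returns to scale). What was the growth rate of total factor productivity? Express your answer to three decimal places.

Total factor productivity growth was 1.562%.

Labor's share = 1 − 0.26 = 0.74.
Capital: 0.26 × 12.4 = 3.224 pp.
Labor input: 0.74 × 1.1 = 0.814 pp.
TFP growth = 5.6 − 4.038 = 1.562%.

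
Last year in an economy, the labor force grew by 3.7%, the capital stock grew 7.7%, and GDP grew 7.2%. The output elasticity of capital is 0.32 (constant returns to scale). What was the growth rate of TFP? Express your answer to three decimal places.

TFP growth was 2.220%.

Labor's share = 1 − 0.32 = 0.68.
The capital stock: 0.32 × 7.7 = 2.464 pp.
The labor force: 0.68 × 3.7 = 2.516 pp.
TFP growth = 7.2 − 4.98 = 2.22%.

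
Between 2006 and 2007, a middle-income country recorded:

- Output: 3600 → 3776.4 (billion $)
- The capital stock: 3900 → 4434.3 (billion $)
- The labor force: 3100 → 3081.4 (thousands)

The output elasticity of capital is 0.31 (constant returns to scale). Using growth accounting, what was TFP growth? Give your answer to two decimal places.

Output growth = (3776.4 − 3600) / 3600 = 4.9%.
The capital stock growth = (4434.3 − 3900) / 3900 = 13.7%.
The labor force growth = (3081.4 − 3100) / 3100 = -0.6%.
Labor's share = 1 − 0.31 = 0.69.
The capital stock: 0.31 × 13.7 = 4.247 pp.
The labor force: 0.69 × (-0.6) = -0.414 pp.
TFP growth = 4.9 − 3.833 = 1.067%.

TFP grew 1.07%.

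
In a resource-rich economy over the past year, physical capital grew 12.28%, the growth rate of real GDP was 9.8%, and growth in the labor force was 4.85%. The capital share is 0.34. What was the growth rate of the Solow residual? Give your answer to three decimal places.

Labor's share = 1 − 0.34 = 0.66.
Physical capital: 0.34 × 12.28 = 4.1752 pp.
The labor force: 0.66 × 4.85 = 3.201 pp.
TFP growth = 9.8 − 7.3762 = 2.4238%.

2.424%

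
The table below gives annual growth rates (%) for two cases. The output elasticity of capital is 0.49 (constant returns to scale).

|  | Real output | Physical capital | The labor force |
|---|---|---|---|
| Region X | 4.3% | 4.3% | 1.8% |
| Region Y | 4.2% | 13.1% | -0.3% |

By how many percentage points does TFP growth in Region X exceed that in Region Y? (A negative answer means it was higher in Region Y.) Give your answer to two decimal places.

Labor's share = 1 − 0.49 = 0.51.
Region X: TFP = 4.3 − 2.107 − 0.918 = 1.275%.
Region Y: TFP = 4.2 − 6.419 + 0.153 = -2.066%.
Difference = 1.275 − (-2.066) = 3.341 pp.

3.34 percentage points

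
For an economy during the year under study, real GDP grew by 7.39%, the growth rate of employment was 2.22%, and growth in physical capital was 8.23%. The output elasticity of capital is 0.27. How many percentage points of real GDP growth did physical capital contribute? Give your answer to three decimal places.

2.222 pp

Contribution = share × growth = 0.27 × 8.23 = 2.2221 pp.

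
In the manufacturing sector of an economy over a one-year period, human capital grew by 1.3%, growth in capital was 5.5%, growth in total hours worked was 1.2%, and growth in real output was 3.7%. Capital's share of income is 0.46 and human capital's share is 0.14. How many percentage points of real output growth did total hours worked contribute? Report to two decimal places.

Labor's share = 1 − 0.46 − 0.14 = 0.4.
Contribution = share × growth = 0.4 × 1.2 = 0.48 pp.

0.48 percentage points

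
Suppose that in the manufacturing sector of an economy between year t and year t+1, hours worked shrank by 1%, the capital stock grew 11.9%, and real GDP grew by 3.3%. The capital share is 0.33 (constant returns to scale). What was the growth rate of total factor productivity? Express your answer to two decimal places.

Labor's share = 1 − 0.33 = 0.67.
The capital stock: 0.33 × 11.9 = 3.927 pp.
Hours worked: 0.67 × (-1) = -0.67 pp.
TFP growth = 3.3 − 3.257 = 0.043%.

0.04%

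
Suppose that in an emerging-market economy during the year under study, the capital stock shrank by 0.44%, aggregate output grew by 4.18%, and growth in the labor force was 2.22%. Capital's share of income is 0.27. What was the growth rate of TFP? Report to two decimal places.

TFP growth was 2.68%.

Labor's share = 1 − 0.27 = 0.73.
The capital stock: 0.27 × (-0.44) = -0.1188 pp.
The labor force: 0.73 × 2.22 = 1.6206 pp.
TFP growth = 4.18 − 1.5018 = 2.6782%.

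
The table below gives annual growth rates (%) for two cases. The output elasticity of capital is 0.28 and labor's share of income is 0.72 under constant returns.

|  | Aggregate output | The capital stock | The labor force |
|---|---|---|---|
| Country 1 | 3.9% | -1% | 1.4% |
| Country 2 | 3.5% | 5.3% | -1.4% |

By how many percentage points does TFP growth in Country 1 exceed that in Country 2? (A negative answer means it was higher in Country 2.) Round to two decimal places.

Labor's share = 1 − 0.28 = 0.72.
Country 1: TFP = 3.9 + 0.28 − 1.008 = 3.172%.
Country 2: TFP = 3.5 − 1.484 + 1.008 = 3.024%.
Difference = 3.172 − (3.024) = 0.148 pp.

0.15 percentage points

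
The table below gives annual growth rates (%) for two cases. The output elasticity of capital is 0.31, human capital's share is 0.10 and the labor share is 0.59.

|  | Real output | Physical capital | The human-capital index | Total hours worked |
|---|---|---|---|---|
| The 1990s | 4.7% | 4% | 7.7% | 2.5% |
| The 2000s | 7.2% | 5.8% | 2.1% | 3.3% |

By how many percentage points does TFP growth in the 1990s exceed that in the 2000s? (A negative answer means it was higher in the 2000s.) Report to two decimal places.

Labor's share = 1 − 0.31 − 0.1 = 0.59.
The 1990s: TFP = 4.7 − 1.24 − 0.77 − 1.475 = 1.215%.
The 2000s: TFP = 7.2 − 1.798 − 0.21 − 1.947 = 3.245%.
Difference = 1.215 − (3.245) = -2.03 pp.

-2.03 percentage points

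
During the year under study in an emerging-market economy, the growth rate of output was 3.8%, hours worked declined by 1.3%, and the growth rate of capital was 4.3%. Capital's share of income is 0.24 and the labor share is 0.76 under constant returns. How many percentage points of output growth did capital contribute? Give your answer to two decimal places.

Contribution = share × growth = 0.24 × 4.3 = 1.032 pp.

1.03 percentage points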